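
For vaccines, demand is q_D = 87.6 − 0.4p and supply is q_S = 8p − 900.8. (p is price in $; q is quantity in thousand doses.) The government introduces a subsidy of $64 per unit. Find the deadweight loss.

In inverse form: demand p = 219 − 2.5q, supply p = 112.6 + 0.125q.
Competitive equilibrium: 219 − 2.5q = 112.6 + 0.125q → q* = 40.5333, p* = 117.6667.
The subsidy lowers effective supply by 64: p = 48.6 + 0.125q.
New quantity: 219 − 2.5q = 48.6 + 0.125q → q' = 64.9143.
Overproduction Δq = 64.9143 − 40.5333 = 24.381; wedge = subsidy = 64.
DWL = ½ × 24.381 × 64 = $780.19 thousand.

$780.19 thousand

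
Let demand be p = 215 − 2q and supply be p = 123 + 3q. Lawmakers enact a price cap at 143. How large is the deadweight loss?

Competitive equilibrium: 215 − 2q = 123 + 3q → q* = 18.4, p* = 178.2.
At the ceiling p = 143, quantity supplied = (143 − 123)/3 = 6.6667.
Willingness to pay at q' = 6.6667: 215 − 2·6.6667 = 201.6666.
Δq = 18.4 − 6.6667 = 11.7333; wedge = 201.6666 − 143 = 58.6666.
DWL = ½ × 11.7333 × 58.6666 = 344.18.

344.18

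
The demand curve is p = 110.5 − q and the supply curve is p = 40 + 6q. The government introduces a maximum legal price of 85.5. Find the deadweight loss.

21.67

Competitive equilibrium: 110.5 − q = 40 + 6q → q* = 10.0714, p* = 100.4286.
At the ceiling p = 85.5, quantity supplied = (85.5 − 40)/6 = 7.5833.
Willingness to pay at q' = 7.5833: 110.5 − 1·7.5833 = 102.9167.
Δq = 10.0714 − 7.5833 = 2.4881; wedge = 102.9167 − 85.5 = 17.4167.
DWL = ½ × 2.4881 × 17.4167 = 21.67.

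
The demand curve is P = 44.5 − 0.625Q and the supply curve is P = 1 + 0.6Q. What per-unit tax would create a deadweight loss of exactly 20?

Competitive equilibrium: 44.5 − 0.625Q = 1 + 0.6Q → Q* = 35.5102, P* = 22.3061.
A tax t gives ΔQ = t/1.225 and wedge t, so DWL = t²/2.45.
t²/2.45 = 20 → t² = 49 → t = 7.

7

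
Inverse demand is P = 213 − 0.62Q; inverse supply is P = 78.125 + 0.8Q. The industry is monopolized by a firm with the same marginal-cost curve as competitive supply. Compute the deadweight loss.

Competitive equilibrium: 213 − 0.62Q = 78.125 + 0.8Q → Q* = 94.9824, P* = 154.1109.
Marginal revenue: MR = 213 − 1.24Q. Set MR = MC: 213 − 1.24Q = 78.125 + 0.8Q → Q_m = 66.1152.
Price P_m = 213 − 0.62·66.1152 = 172.0086; MC(Q_m) = 78.125 + 0.8·66.1152 = 131.0172.
Competitive Q* = 94.9824, so ΔQ = 28.8672; wedge = 172.0086 − 131.0172 = 40.9914.
Deadweight loss = ½ × 28.8672 × 40.9914 = 591.65.

591.65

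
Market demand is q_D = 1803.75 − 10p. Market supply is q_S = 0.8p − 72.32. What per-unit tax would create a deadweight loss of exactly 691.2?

43.2

In inverse form: demand p = 180.375 − 0.1q, supply p = 90.4 + 1.25q.
Competitive equilibrium: 180.375 − 0.1q = 90.4 + 1.25q → q* = 66.6481, p* = 173.7102.
A tax t gives Δq = t/1.35 and wedge t, so DWL = t²/2.7.
t²/2.7 = 691.2 → t² = 1866.24 → t = 43.2.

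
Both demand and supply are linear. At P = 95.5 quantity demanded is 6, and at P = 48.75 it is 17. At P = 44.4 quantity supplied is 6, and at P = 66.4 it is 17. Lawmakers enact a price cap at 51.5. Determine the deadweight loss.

66.87

Demand slope = (48.75 − 95.5)/(17 − 6) = −4.25, so P = 121 − 4.25Q.
Supply slope = (66.4 − 44.4)/(17 − 6) = 2, so P = 32.4 + 2Q.
Competitive equilibrium: 121 − 4.25Q = 32.4 + 2Q → Q* = 14.176, P* = 60.752.
At the ceiling P = 51.5, quantity supplied = (51.5 − 32.4)/2 = 9.55.
Willingness to pay at Q' = 9.55: 121 − 4.25·9.55 = 80.4125.
ΔQ = 14.176 − 9.55 = 4.626; wedge = 80.4125 − 51.5 = 28.9125.
Deadweight loss = ½ × 4.626 × 28.9125 = 66.87.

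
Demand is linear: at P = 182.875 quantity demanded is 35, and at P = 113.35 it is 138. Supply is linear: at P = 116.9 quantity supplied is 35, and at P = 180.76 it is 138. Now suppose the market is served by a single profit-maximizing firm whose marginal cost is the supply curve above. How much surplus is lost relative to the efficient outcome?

561.52

Demand slope = (113.35 − 182.875)/(138 − 35) = −0.675, so P = 206.5 − 0.675Q.
Supply slope = (180.76 − 116.9)/(138 − 35) = 0.62, so P = 95.2 + 0.62Q.
Competitive equilibrium: 206.5 − 0.675Q = 95.2 + 0.62Q → Q* = 85.9459, P* = 148.4865.
Marginal revenue: MR = 206.5 − 1.35Q. Set MR = MC: 206.5 − 1.35Q = 95.2 + 0.62Q → Q_m = 56.4975.
Price P_m = 206.5 − 0.675·56.4975 = 168.3642; MC(Q_m) = 95.2 + 0.62·56.4975 = 130.2285.
Competitive Q* = 85.9459, so ΔQ = 29.4484; wedge = 168.3642 − 130.2285 = 38.1357.
DWL = ½ × 29.4484 × 38.1357 = 561.52.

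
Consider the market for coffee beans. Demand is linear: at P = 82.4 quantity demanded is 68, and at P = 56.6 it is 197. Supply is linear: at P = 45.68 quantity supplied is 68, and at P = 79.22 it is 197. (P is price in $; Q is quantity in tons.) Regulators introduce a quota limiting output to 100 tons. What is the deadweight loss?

Demand slope = (56.6 − 82.4)/(197 − 68) = −0.2, so P = 96 − 0.2Q.
Supply slope = (79.22 − 45.68)/(197 − 68) = 0.26, so P = 28 + 0.26Q.
Competitive equilibrium: 96 − 0.2Q = 28 + 0.26Q → Q* = 147.8261, P* = 66.4348.
At Q = 100: demand price = 96 − 0.2·100 = 76; supply price = 28 + 0.26·100 = 54.
ΔQ = 147.8261 − 100 = 47.8261; wedge = 76 − 54 = 22.
The triangle = ½ × 47.8261 × 22 = $526.09.

$526.09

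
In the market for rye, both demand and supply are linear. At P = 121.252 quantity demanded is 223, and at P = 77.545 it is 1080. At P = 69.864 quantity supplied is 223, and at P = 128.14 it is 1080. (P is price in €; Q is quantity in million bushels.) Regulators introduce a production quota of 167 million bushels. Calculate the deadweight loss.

€14159.81 million

Demand slope = (77.545 − 121.252)/(1080 − 223) = −0.051, so P = 132.625 − 0.051Q.
Supply slope = (128.14 − 69.864)/(1080 − 223) = 0.068, so P = 54.7 + 0.068Q.
Competitive equilibrium: 132.625 − 0.051Q = 54.7 + 0.068Q → Q* = 654.8319, P* = 99.2286.
At Q = 167: demand price = 132.625 − 0.051·167 = 124.108; supply price = 54.7 + 0.068·167 = 66.056.
ΔQ = 654.8319 − 167 = 487.8319; wedge = 124.108 − 66.056 = 58.052.
The triangle = ½ × 487.8319 × 58.052 = €14159.81 million.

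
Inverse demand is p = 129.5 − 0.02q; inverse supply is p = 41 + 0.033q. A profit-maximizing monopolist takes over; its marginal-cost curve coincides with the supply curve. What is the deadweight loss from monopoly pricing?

5546.19

Competitive equilibrium: 129.5 − 0.02q = 41 + 0.033q → q* = 1669.81132, p* = 96.10377.
Marginal revenue: MR = 129.5 − 0.04q. Set MR = MC: 129.5 − 0.04q = 41 + 0.033q → q_m = 1212.32877.
Price p_m = 129.5 − 0.02·1212.32877 = 105.25342; MC(q_m) = 41 + 0.033·1212.32877 = 81.00685.
Competitive q* = 1669.81132, so Δq = 457.48255; wedge = 105.25342 − 81.00685 = 24.24657.
Deadweight loss = ½ × 457.48255 × 24.24657 = 5546.19.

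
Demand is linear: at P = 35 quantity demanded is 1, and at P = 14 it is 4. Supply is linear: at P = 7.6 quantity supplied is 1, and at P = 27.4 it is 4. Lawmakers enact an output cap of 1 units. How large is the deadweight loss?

27.60

Demand slope = (14 − 35)/(4 − 1) = −7, so P = 42 − 7Q.
Supply slope = (27.4 − 7.6)/(4 − 1) = 6.6, so P = 1 + 6.6Q.
Competitive equilibrium: 42 − 7Q = 1 + 6.6Q → Q* = 3.0147, P* = 20.8971.
At Q = 1: demand price = 42 − 7·1 = 35; supply price = 1 + 6.6·1 = 7.6.
ΔQ = 3.0147 − 1 = 2.0147; wedge = 35 − 7.6 = 27.4.
Deadweight loss = ½ × 2.0147 × 27.4 = 27.60.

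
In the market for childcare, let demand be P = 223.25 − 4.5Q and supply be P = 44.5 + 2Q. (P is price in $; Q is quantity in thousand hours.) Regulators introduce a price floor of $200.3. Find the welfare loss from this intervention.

$1630.72 thousand

Competitive equilibrium: 223.25 − 4.5Q = 44.5 + 2Q → Q* = 27.5, P* = 99.5.
At the floor P = 200.3, quantity demanded = (223.25 − 200.3)/4.5 = 5.1.
Sellers' marginal cost at Q' = 5.1: 44.5 + 2·5.1 = 54.7.
ΔQ = 27.5 − 5.1 = 22.4; wedge = 200.3 − 54.7 = 145.6.
DWL = ½ × 22.4 × 145.6 = $1630.72 thousand.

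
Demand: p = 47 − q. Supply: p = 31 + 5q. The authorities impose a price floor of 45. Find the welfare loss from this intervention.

1.33

Competitive equilibrium: 47 − q = 31 + 5q → q* = 2.6667, p* = 44.3333.
At the floor p = 45, quantity demanded = (47 − 45)/1 = 2.
Sellers' marginal cost at q' = 2: 31 + 5·2 = 41.
Δq = 2.6667 − 2 = 0.6667; wedge = 45 − 41 = 4.
DWL = ½ × 0.6667 × 4 = 1.33.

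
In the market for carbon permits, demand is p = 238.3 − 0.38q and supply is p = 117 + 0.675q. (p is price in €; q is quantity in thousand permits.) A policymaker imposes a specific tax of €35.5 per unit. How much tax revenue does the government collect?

€2887.11 thousand

Competitive equilibrium: 238.3 − 0.38q = 117 + 0.675q → q* = 114.9763, p* = 194.609.
With the tax, the buyer price exceeds the seller price by 35.5: (238.3 − 0.38q) − (117 + 0.675q) = 35.5 → q' = 81.327.
Tax revenue = 35.5 × 81.327 = €2887.11 thousand.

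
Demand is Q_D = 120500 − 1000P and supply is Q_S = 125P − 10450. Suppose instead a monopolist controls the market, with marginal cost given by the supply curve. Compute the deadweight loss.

756.45

In inverse form: demand P = 120.5 − 0.001Q, supply P = 83.6 + 0.008Q.
Competitive equilibrium: 120.5 − 0.001Q = 83.6 + 0.008Q → Q* = 4100, P* = 116.4.
Marginal revenue: MR = 120.5 − 0.002Q. Set MR = MC: 120.5 − 0.002Q = 83.6 + 0.008Q → Q_m = 3690.
Price P_m = 120.5 − 0.001·3690 = 116.81; MC(Q_m) = 83.6 + 0.008·3690 = 113.12.
Competitive Q* = 4100, so ΔQ = 410; wedge = 116.81 − 113.12 = 3.69.
The triangle = ½ × 410 × 3.69 = 756.45.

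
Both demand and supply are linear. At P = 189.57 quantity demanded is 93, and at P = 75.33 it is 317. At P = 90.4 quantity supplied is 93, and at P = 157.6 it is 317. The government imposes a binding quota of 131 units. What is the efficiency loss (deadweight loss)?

Demand slope = (75.33 − 189.57)/(317 − 93) = −0.51, so P = 237 − 0.51Q.
Supply slope = (157.6 − 90.4)/(317 − 93) = 0.3, so P = 62.5 + 0.3Q.
Competitive equilibrium: 237 − 0.51Q = 62.5 + 0.3Q → Q* = 215.4321, P* = 127.1296.
At Q = 131: demand price = 237 − 0.51·131 = 170.19; supply price = 62.5 + 0.3·131 = 101.8.
ΔQ = 215.4321 − 131 = 84.4321; wedge = 170.19 − 101.8 = 68.39.
Deadweight loss = ½ × 84.4321 × 68.39 = 2887.16.

2887.16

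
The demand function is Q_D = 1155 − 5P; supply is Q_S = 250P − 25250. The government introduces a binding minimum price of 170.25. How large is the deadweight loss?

In inverse form: demand P = 231 − 0.2Q, supply P = 101 + 0.004Q.
Competitive equilibrium: 231 − 0.2Q = 101 + 0.004Q → Q* = 637.2549, P* = 103.549.
At the floor P = 170.25, quantity demanded = (231 − 170.25)/0.2 = 303.75.
Sellers' marginal cost at Q' = 303.75: 101 + 0.004·303.75 = 102.215.
ΔQ = 637.2549 − 303.75 = 333.5049; wedge = 170.25 − 102.215 = 68.035.
The triangle = ½ × 333.5049 × 68.035 = 11345.

11345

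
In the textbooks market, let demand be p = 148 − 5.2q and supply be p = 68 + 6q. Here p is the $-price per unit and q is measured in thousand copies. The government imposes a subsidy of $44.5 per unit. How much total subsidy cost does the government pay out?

$494.67 thousand

Competitive equilibrium: 148 − 5.2q = 68 + 6q → q* = 7.1429, p* = 110.8571.
The subsidy lowers effective supply by 44.5: p = 23.5 + 6q.
New quantity: 148 − 5.2q = 23.5 + 6q → q' = 11.1161.
Total subsidy cost = 44.5 × 11.1161 = $494.67 thousand.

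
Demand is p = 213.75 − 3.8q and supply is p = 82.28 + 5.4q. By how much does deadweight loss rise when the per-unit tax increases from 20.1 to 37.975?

Competitive equilibrium: 213.75 − 3.8q = 82.28 + 5.4q → q* = 14.2902, p* = 159.4472.
For a per-unit tax t: Δq = t/9.2, so DWL = ½·t·(t/9.2) = t²/18.4.
At t = 20.1: DWL = 21.957. At t = 37.975: DWL = 78.375.
Increase = 78.375 − 21.957 = 56.42.

56.42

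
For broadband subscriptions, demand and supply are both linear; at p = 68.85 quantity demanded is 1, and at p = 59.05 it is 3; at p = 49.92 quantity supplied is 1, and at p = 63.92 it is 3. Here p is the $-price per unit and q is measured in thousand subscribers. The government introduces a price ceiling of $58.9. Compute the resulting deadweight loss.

$0.56 thousand

Demand slope = (59.05 − 68.85)/(3 − 1) = −4.9, so p = 73.75 − 4.9q.
Supply slope = (63.92 − 49.92)/(3 − 1) = 7, so p = 42.92 + 7q.
Competitive equilibrium: 73.75 − 4.9q = 42.92 + 7q → q* = 2.5908, p* = 61.0553.
At the ceiling p = 58.9, quantity supplied = (58.9 − 42.92)/7 = 2.2829.
Willingness to pay at q' = 2.2829: 73.75 − 4.9·2.2829 = 62.5638.
Δq = 2.5908 − 2.2829 = 0.3079; wedge = 62.5638 − 58.9 = 3.6638.
DWL = ½ × 0.3079 × 3.6638 = $0.56 thousand.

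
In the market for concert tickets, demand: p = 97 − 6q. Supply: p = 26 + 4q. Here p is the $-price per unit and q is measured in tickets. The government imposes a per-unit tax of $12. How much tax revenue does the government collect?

$70.80

Competitive equilibrium: 97 − 6q = 26 + 4q → q* = 7.1, p* = 54.4.
With the tax, the buyer price exceeds the seller price by 12: (97 − 6q) − (26 + 4q) = 12 → q' = 5.9.
Tax revenue = 12 × 5.9 = $70.80.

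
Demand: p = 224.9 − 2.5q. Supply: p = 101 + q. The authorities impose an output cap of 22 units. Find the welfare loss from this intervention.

Competitive equilibrium: 224.9 − 2.5q = 101 + q → q* = 35.4, p* = 136.4.
At q = 22: demand price = 224.9 − 2.5·22 = 169.9; supply price = 101 + 1·22 = 123.
Δq = 35.4 − 22 = 13.4; wedge = 169.9 − 123 = 46.9.
The triangle = ½ × 13.4 × 46.9 = 314.23.

314.23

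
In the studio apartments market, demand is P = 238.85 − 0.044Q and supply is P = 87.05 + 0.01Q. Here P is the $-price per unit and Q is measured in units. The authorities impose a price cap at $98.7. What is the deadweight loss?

$73161.41

Competitive equilibrium: 238.85 − 0.044Q = 87.05 + 0.01Q → Q* = 2811.1111, P* = 115.1611.
At the ceiling P = 98.7, quantity supplied = (98.7 − 87.05)/0.01 = 1165.
Willingness to pay at Q' = 1165: 238.85 − 0.044·1165 = 187.59.
ΔQ = 2811.1111 − 1165 = 1646.1111; wedge = 187.59 − 98.7 = 88.89.
The triangle = ½ × 1646.1111 × 88.89 = $73161.41.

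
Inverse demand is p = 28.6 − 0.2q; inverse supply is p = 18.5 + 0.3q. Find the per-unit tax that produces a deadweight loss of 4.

2

Competitive equilibrium: 28.6 − 0.2q = 18.5 + 0.3q → q* = 20.2, p* = 24.56.
A tax t gives Δq = t/0.5 and wedge t, so DWL = t²/1.
t²/1 = 4 → t² = 4 → t = 2.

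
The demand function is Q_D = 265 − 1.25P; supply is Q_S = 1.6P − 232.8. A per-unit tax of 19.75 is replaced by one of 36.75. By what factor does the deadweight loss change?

3.462

In inverse form: demand P = 212 − 0.8Q, supply P = 145.5 + 0.625Q.
Competitive equilibrium: 212 − 0.8Q = 145.5 + 0.625Q → Q* = 46.6667, P* = 174.6667.
For a per-unit tax t: ΔQ = t/1.425, so DWL = ½·t·(t/1.425) = t²/2.85.
At t = 19.75: DWL = 136.864. At t = 36.75: DWL = 473.882.
Ratio = (36.75/19.75)² = 3.462.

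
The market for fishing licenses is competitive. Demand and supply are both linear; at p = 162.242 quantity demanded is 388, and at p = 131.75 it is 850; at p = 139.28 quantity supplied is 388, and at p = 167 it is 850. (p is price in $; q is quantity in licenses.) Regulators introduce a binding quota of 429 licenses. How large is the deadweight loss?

Demand slope = (131.75 − 162.242)/(850 − 388) = −0.066, so p = 187.85 − 0.066q.
Supply slope = (167 − 139.28)/(850 − 388) = 0.06, so p = 116 + 0.06q.
Competitive equilibrium: 187.85 − 0.066q = 116 + 0.06q → q* = 570.2381, p* = 150.2143.
At q = 429: demand price = 187.85 − 0.066·429 = 159.536; supply price = 116 + 0.06·429 = 141.74.
Δq = 570.2381 − 429 = 141.2381; wedge = 159.536 − 141.74 = 17.796.
Welfare loss = ½ × 141.2381 × 17.796 = $1256.74.

$1256.74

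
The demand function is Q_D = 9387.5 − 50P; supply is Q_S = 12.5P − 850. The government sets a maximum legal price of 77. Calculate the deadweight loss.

In inverse form: demand P = 187.75 − 0.02Q, supply P = 68 + 0.08Q.
Competitive equilibrium: 187.75 − 0.02Q = 68 + 0.08Q → Q* = 1197.5, P* = 163.8.
At the ceiling P = 77, quantity supplied = (77 − 68)/0.08 = 112.5.
Willingness to pay at Q' = 112.5: 187.75 − 0.02·112.5 = 185.5.
ΔQ = 1197.5 − 112.5 = 1085; wedge = 185.5 − 77 = 108.5.
Deadweight loss = ½ × 1085 × 108.5 = 58861.25.

58861.25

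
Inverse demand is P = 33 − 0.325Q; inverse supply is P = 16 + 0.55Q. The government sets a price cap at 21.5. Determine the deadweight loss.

38.89

Competitive equilibrium: 33 − 0.325Q = 16 + 0.55Q → Q* = 19.4286, P* = 26.6857.
At the ceiling P = 21.5, quantity supplied = (21.5 − 16)/0.55 = 10.
Willingness to pay at Q' = 10: 33 − 0.325·10 = 29.75.
ΔQ = 19.4286 − 10 = 9.4286; wedge = 29.75 − 21.5 = 8.25.
Deadweight loss = ½ × 9.4286 × 8.25 = 38.89.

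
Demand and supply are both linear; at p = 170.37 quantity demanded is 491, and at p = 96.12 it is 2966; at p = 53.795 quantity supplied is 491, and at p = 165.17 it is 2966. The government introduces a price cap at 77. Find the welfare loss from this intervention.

Demand slope = (96.12 − 170.37)/(2966 − 491) = −0.03, so p = 185.1 − 0.03q.
Supply slope = (165.17 − 53.795)/(2966 − 491) = 0.045, so p = 31.7 + 0.045q.
Competitive equilibrium: 185.1 − 0.03q = 31.7 + 0.045q → q* = 2045.33333, p* = 123.74.
At the ceiling p = 77, quantity supplied = (77 − 31.7)/0.045 = 1006.66667.
Willingness to pay at q' = 1006.66667: 185.1 − 0.03·1006.66667 = 154.9.
Δq = 2045.33333 − 1006.66667 = 1038.66666; wedge = 154.9 − 77 = 77.9.
DWL = ½ × 1038.66666 × 77.9 = 40456.07.

40456.07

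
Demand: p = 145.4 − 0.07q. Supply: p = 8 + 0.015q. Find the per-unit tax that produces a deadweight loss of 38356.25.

80.75

Competitive equilibrium: 145.4 − 0.07q = 8 + 0.015q → q* = 1616.4706, p* = 32.2471.
A tax t gives Δq = t/0.085 and wedge t, so DWL = t²/0.17.
t²/0.17 = 38356.25 → t² = 6520.5625 → t = 80.75.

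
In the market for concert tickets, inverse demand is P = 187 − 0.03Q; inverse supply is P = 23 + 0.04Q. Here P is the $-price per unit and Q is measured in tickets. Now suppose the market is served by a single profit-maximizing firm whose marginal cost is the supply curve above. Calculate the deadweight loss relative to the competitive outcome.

Competitive equilibrium: 187 − 0.03Q = 23 + 0.04Q → Q* = 2342.85714, P* = 116.71429.
Marginal revenue: MR = 187 − 0.06Q. Set MR = MC: 187 − 0.06Q = 23 + 0.04Q → Q_m = 1640.
Price P_m = 187 − 0.03·1640 = 137.8; MC(Q_m) = 23 + 0.04·1640 = 88.6.
Competitive Q* = 2342.85714, so ΔQ = 702.85714; wedge = 137.8 − 88.6 = 49.2.
DWL = ½ × 702.85714 × 49.2 = $17290.29.

$17290.29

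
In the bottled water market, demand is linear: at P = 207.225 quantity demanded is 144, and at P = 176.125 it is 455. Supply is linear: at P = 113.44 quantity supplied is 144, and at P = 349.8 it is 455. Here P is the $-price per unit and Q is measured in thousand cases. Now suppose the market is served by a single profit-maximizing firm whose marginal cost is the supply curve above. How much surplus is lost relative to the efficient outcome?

$298.78 thousand

Demand slope = (176.125 − 207.225)/(455 − 144) = −0.1, so P = 221.625 − 0.1Q.
Supply slope = (349.8 − 113.44)/(455 − 144) = 0.76, so P = 4 + 0.76Q.
Competitive equilibrium: 221.625 − 0.1Q = 4 + 0.76Q → Q* = 253.0523, P* = 196.3198.
Marginal revenue: MR = 221.625 − 0.2Q. Set MR = MC: 221.625 − 0.2Q = 4 + 0.76Q → Q_m = 226.6927.
Price P_m = 221.625 − 0.1·226.6927 = 198.9557; MC(Q_m) = 4 + 0.76·226.6927 = 176.2865.
Competitive Q* = 253.0523, so ΔQ = 26.3596; wedge = 198.9557 − 176.2865 = 22.6692.
Deadweight loss = ½ × 26.3596 × 22.6692 = $298.78 thousand.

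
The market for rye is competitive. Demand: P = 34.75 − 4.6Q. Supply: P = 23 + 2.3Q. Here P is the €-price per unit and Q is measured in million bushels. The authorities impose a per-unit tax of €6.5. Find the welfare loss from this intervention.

Competitive equilibrium: 34.75 − 4.6Q = 23 + 2.3Q → Q* = 1.7029, P* = 26.9167.
With the tax, the buyer price exceeds the seller price by 6.5: (34.75 − 4.6Q) − (23 + 2.3Q) = 6.5 → Q' = 0.7609.
ΔQ = 1.7029 − 0.7609 = 0.942; the wedge equals the tax, 6.5.
Deadweight loss = ½ × 0.942 × 6.5 = €3.06 million.

€3.06 million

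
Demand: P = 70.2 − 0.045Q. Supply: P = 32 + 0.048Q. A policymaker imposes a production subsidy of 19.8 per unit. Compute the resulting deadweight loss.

Competitive equilibrium: 70.2 − 0.045Q = 32 + 0.048Q → Q* = 410.7527, P* = 51.7161.
The subsidy lowers effective supply by 19.8: P = 12.2 + 0.048Q.
New quantity: 70.2 − 0.045Q = 12.2 + 0.048Q → Q' = 623.6559.
Overproduction ΔQ = 623.6559 − 410.7527 = 212.9032; wedge = subsidy = 19.8.
Deadweight loss = ½ × 212.9032 × 19.8 = 2107.74.

2107.74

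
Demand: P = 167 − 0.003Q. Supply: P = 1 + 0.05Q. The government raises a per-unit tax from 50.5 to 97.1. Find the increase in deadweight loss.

Competitive equilibrium: 167 − 0.003Q = 1 + 0.05Q → Q* = 3132.0755, P* = 157.6038.
For a per-unit tax t: ΔQ = t/0.053, so DWL = ½·t·(t/0.053) = t²/0.106.
At t = 50.5: DWL = 24058.962. At t = 97.1: DWL = 88947.264.
Increase = 88947.264 − 24058.962 = 64888.30.

64888.30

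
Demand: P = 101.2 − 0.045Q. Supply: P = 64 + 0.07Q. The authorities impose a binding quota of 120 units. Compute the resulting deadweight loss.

Competitive equilibrium: 101.2 − 0.045Q = 64 + 0.07Q → Q* = 323.4783, P* = 86.6435.
At Q = 120: demand price = 101.2 − 0.045·120 = 95.8; supply price = 64 + 0.07·120 = 72.4.
ΔQ = 323.4783 − 120 = 203.4783; wedge = 95.8 − 72.4 = 23.4.
The triangle = ½ × 203.4783 × 23.4 = 2380.70.

2380.70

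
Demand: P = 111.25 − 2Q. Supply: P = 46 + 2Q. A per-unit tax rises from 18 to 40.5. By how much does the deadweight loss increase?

Competitive equilibrium: 111.25 − 2Q = 46 + 2Q → Q* = 16.3125, P* = 78.625.
For a per-unit tax t: ΔQ = t/4, so DWL = ½·t·(t/4) = t²/8.
At t = 18: DWL = 40.5. At t = 40.5: DWL = 205.031.
Increase = 205.031 − 40.5 = 164.53.

164.53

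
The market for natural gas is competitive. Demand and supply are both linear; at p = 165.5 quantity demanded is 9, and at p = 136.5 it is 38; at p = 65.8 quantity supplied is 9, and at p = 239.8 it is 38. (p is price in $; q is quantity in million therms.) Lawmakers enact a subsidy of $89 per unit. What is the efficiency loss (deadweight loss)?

$565.79 million

Demand slope = (136.5 − 165.5)/(38 − 9) = −1, so p = 174.5 − q.
Supply slope = (239.8 − 65.8)/(38 − 9) = 6, so p = 11.8 + 6q.
Competitive equilibrium: 174.5 − q = 11.8 + 6q → q* = 23.24286, p* = 151.25714.
The subsidy lowers effective supply by 89: p = 6q − 77.2.
New quantity: 174.5 − q = 6q − 77.2 → q' = 35.95714.
Overproduction Δq = 35.95714 − 23.24286 = 12.71428; wedge = subsidy = 89.
The triangle = ½ × 12.71428 × 89 = $565.79 million.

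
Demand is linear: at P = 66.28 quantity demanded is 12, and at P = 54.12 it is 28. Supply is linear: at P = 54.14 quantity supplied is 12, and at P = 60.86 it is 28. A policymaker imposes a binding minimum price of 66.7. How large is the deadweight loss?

69.34

Demand slope = (54.12 − 66.28)/(28 − 12) = −0.76, so P = 75.4 − 0.76Q.
Supply slope = (60.86 − 54.14)/(28 − 12) = 0.42, so P = 49.1 + 0.42Q.
Competitive equilibrium: 75.4 − 0.76Q = 49.1 + 0.42Q → Q* = 22.2881, P* = 58.461.
At the floor P = 66.7, quantity demanded = (75.4 − 66.7)/0.76 = 11.4474.
Sellers' marginal cost at Q' = 11.4474: 49.1 + 0.42·11.4474 = 53.9079.
ΔQ = 22.2881 − 11.4474 = 10.8407; wedge = 66.7 − 53.9079 = 12.7921.
Welfare loss = ½ × 10.8407 × 12.7921 = 69.34.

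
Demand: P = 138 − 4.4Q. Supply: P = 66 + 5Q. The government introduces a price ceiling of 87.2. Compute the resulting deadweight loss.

Competitive equilibrium: 138 − 4.4Q = 66 + 5Q → Q* = 7.6596, P* = 104.2979.
At the ceiling P = 87.2, quantity supplied = (87.2 − 66)/5 = 4.24.
Willingness to pay at Q' = 4.24: 138 − 4.4·4.24 = 119.344.
ΔQ = 7.6596 − 4.24 = 3.4196; wedge = 119.344 − 87.2 = 32.144.
Deadweight loss = ½ × 3.4196 × 32.144 = 54.96.

54.96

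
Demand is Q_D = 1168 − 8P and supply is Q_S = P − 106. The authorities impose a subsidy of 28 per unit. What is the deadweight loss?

In inverse form: demand P = 146 − 0.125Q, supply P = 106 + Q.
Competitive equilibrium: 146 − 0.125Q = 106 + Q → Q* = 35.5556, P* = 141.5556.
The subsidy lowers effective supply by 28: P = 78 + Q.
New quantity: 146 − 0.125Q = 78 + Q → Q' = 60.4444.
Overproduction ΔQ = 60.4444 − 35.5556 = 24.8888; wedge = subsidy = 28.
The triangle = ½ × 24.8888 × 28 = 348.44.

348.44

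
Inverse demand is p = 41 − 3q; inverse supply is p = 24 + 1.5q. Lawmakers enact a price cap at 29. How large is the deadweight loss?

Competitive equilibrium: 41 − 3q = 24 + 1.5q → q* = 3.7778, p* = 29.6667.
At the ceiling p = 29, quantity supplied = (29 − 24)/1.5 = 3.3333.
Willingness to pay at q' = 3.3333: 41 − 3·3.3333 = 31.0001.
Δq = 3.7778 − 3.3333 = 0.4445; wedge = 31.0001 − 29 = 2.0001.
Welfare loss = ½ × 0.4445 × 2.0001 = 0.44.

0.44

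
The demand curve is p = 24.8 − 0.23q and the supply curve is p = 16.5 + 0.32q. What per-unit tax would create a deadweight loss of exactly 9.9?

3.3

Competitive equilibrium: 24.8 − 0.23q = 16.5 + 0.32q → q* = 15.0909, p* = 21.3291.
A tax t gives Δq = t/0.55 and wedge t, so DWL = t²/1.1.
t²/1.1 = 9.9 → t² = 10.89 → t = 3.3.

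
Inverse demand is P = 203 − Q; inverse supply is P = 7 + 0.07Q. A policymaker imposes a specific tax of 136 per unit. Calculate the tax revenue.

Competitive equilibrium: 203 − Q = 7 + 0.07Q → Q* = 183.1776, P* = 19.8224.
With the tax, the buyer price exceeds the seller price by 136: (203 − Q) − (7 + 0.07Q) = 136 → Q' = 56.0748.
Tax revenue = 136 × 56.0748 = 7626.17.

7626.17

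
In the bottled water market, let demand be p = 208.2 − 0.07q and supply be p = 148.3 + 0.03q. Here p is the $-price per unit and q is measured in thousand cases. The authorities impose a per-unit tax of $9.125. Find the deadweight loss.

Competitive equilibrium: 208.2 − 0.07q = 148.3 + 0.03q → q* = 599, p* = 166.27.
With the tax, the buyer price exceeds the seller price by 9.125: (208.2 − 0.07q) − (148.3 + 0.03q) = 9.125 → q' = 507.75.
Δq = 599 − 507.75 = 91.25; the wedge equals the tax, 9.125.
DWL = ½ × 91.25 × 9.125 = $416.33 thousand.

$416.33 thousand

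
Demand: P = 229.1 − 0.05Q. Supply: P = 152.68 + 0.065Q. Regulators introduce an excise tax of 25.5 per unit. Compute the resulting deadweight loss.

Competitive equilibrium: 229.1 − 0.05Q = 152.68 + 0.065Q → Q* = 664.5217, P* = 195.8739.
With the tax, the buyer price exceeds the seller price by 25.5: (229.1 − 0.05Q) − (152.68 + 0.065Q) = 25.5 → Q' = 442.7826.
ΔQ = 664.5217 − 442.7826 = 221.7391; the wedge equals the tax, 25.5.
Deadweight loss = ½ × 221.7391 × 25.5 = 2827.17.

2827.17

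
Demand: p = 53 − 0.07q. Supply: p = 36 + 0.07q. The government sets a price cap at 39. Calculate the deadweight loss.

432.14

Competitive equilibrium: 53 − 0.07q = 36 + 0.07q → q* = 121.4286, p* = 44.5.
At the ceiling p = 39, quantity supplied = (39 − 36)/0.07 = 42.8571.
Willingness to pay at q' = 42.8571: 53 − 0.07·42.8571 = 50.
Δq = 121.4286 − 42.8571 = 78.5715; wedge = 50 − 39 = 11.
DWL = ½ × 78.5715 × 11 = 432.14.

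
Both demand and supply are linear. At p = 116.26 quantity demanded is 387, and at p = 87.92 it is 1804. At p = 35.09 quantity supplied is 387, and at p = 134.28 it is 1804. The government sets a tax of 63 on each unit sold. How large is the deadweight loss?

22050

Demand slope = (87.92 − 116.26)/(1804 − 387) = −0.02, so p = 124 − 0.02q.
Supply slope = (134.28 − 35.09)/(1804 − 387) = 0.07, so p = 8 + 0.07q.
Competitive equilibrium: 124 − 0.02q = 8 + 0.07q → q* = 1288.8889, p* = 98.2222.
With the tax, the buyer price exceeds the seller price by 63: (124 − 0.02q) − (8 + 0.07q) = 63 → q' = 588.8889.
Δq = 1288.8889 − 588.8889 = 700; the wedge equals the tax, 63.
Welfare loss = ½ × 700 × 63 = 22050.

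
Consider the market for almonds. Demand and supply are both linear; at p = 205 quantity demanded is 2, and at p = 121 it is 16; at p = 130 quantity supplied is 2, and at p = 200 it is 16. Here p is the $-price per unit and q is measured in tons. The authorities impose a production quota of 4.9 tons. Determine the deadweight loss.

Demand slope = (121 − 205)/(16 − 2) = −6, so p = 217 − 6q.
Supply slope = (200 − 130)/(16 − 2) = 5, so p = 120 + 5q.
Competitive equilibrium: 217 − 6q = 120 + 5q → q* = 8.8182, p* = 164.0909.
At q = 4.9: demand price = 217 − 6·4.9 = 187.6; supply price = 120 + 5·4.9 = 144.5.
Δq = 8.8182 − 4.9 = 3.9182; wedge = 187.6 − 144.5 = 43.1.
Deadweight loss = ½ × 3.9182 × 43.1 = $84.44.

$84.44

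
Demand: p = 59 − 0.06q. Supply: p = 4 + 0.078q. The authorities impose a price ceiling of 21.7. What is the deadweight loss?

2032.47

Competitive equilibrium: 59 − 0.06q = 4 + 0.078q → q* = 398.5507, p* = 35.087.
At the ceiling p = 21.7, quantity supplied = (21.7 − 4)/0.078 = 226.9231.
Willingness to pay at q' = 226.9231: 59 − 0.06·226.9231 = 45.3846.
Δq = 398.5507 − 226.9231 = 171.6276; wedge = 45.3846 − 21.7 = 23.6846.
Welfare loss = ½ × 171.6276 × 23.6846 = 2032.47.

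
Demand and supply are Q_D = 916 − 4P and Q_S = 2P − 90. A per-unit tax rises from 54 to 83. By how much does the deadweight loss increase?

In inverse form: demand P = 229 − 0.25Q, supply P = 45 + 0.5Q.
Competitive equilibrium: 229 − 0.25Q = 45 + 0.5Q → Q* = 245.3333, P* = 167.6667.
For a per-unit tax t: ΔQ = t/0.75, so DWL = ½·t·(t/0.75) = t²/1.5.
At t = 54: DWL = 1944. At t = 83: DWL = 4592.667.
Increase = 4592.667 − 1944 = 2648.67.

2648.67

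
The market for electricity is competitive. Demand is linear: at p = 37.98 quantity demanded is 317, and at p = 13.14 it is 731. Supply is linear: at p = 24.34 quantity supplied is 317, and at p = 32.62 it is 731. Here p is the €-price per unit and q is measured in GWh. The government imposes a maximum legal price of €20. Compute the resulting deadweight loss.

€6006.25

Demand slope = (13.14 − 37.98)/(731 − 317) = −0.06, so p = 57 − 0.06q.
Supply slope = (32.62 − 24.34)/(731 − 317) = 0.02, so p = 18 + 0.02q.
Competitive equilibrium: 57 − 0.06q = 18 + 0.02q → q* = 487.5, p* = 27.75.
At the ceiling p = 20, quantity supplied = (20 − 18)/0.02 = 100.
Willingness to pay at q' = 100: 57 − 0.06·100 = 51.
Δq = 487.5 − 100 = 387.5; wedge = 51 − 20 = 31.
Deadweight loss = ½ × 387.5 × 31 = €6006.25.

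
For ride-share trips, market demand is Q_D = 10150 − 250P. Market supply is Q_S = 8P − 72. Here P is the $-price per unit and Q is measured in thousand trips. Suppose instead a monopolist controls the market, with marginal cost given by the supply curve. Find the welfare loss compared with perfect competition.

$3.50 thousand

In inverse form: demand P = 40.6 − 0.004Q, supply P = 9 + 0.125Q.
Competitive equilibrium: 40.6 − 0.004Q = 9 + 0.125Q → Q* = 244.9612, P* = 39.6202.
Marginal revenue: MR = 40.6 − 0.008Q. Set MR = MC: 40.6 − 0.008Q = 9 + 0.125Q → Q_m = 237.594.
Price P_m = 40.6 − 0.004·237.594 = 39.6496; MC(Q_m) = 9 + 0.125·237.594 = 38.6993.
Competitive Q* = 244.9612, so ΔQ = 7.3672; wedge = 39.6496 − 38.6993 = 0.9503.
The triangle = ½ × 7.3672 × 0.9503 = $3.50 thousand.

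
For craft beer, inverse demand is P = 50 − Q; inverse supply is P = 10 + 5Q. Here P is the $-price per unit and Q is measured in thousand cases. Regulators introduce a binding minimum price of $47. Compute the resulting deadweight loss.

$40.33 thousand

Competitive equilibrium: 50 − Q = 10 + 5Q → Q* = 6.6667, P* = 43.3333.
At the floor P = 47, quantity demanded = (50 − 47)/1 = 3.
Sellers' marginal cost at Q' = 3: 10 + 5·3 = 25.
ΔQ = 6.6667 − 3 = 3.6667; wedge = 47 − 25 = 22.
DWL = ½ × 3.6667 × 22 = $40.33 thousand.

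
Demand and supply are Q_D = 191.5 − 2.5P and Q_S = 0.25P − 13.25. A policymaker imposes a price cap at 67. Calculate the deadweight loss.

7.64

In inverse form: demand P = 76.6 − 0.4Q, supply P = 53 + 4Q.
Competitive equilibrium: 76.6 − 0.4Q = 53 + 4Q → Q* = 5.3636, P* = 74.4545.
At the ceiling P = 67, quantity supplied = (67 − 53)/4 = 3.5.
Willingness to pay at Q' = 3.5: 76.6 − 0.4·3.5 = 75.2.
ΔQ = 5.3636 − 3.5 = 1.8636; wedge = 75.2 − 67 = 8.2.
The triangle = ½ × 1.8636 × 8.2 = 7.64.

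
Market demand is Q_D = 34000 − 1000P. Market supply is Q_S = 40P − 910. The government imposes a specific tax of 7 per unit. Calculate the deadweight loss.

In inverse form: demand P = 34 − 0.001Q, supply P = 22.75 + 0.025Q.
Competitive equilibrium: 34 − 0.001Q = 22.75 + 0.025Q → Q* = 432.6923, P* = 33.5673.
With the tax, the buyer price exceeds the seller price by 7: (34 − 0.001Q) − (22.75 + 0.025Q) = 7 → Q' = 163.4615.
ΔQ = 432.6923 − 163.4615 = 269.2308; the wedge equals the tax, 7.
DWL = ½ × 269.2308 × 7 = 942.31.

942.31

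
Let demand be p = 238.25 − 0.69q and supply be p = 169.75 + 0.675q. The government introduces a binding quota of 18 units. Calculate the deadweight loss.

706.90

Competitive equilibrium: 238.25 − 0.69q = 169.75 + 0.675q → q* = 50.1832, p* = 203.6236.
At q = 18: demand price = 238.25 − 0.69·18 = 225.83; supply price = 169.75 + 0.675·18 = 181.9.
Δq = 50.1832 − 18 = 32.1832; wedge = 225.83 − 181.9 = 43.93.
Deadweight loss = ½ × 32.1832 × 43.93 = 706.90.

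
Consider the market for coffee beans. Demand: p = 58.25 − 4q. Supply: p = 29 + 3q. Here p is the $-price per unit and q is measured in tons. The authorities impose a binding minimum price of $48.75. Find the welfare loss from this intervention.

$11.39

Competitive equilibrium: 58.25 − 4q = 29 + 3q → q* = 4.1786, p* = 41.5357.
At the floor p = 48.75, quantity demanded = (58.25 − 48.75)/4 = 2.375.
Sellers' marginal cost at q' = 2.375: 29 + 3·2.375 = 36.125.
Δq = 4.1786 − 2.375 = 1.8036; wedge = 48.75 − 36.125 = 12.625.
The triangle = ½ × 1.8036 × 12.625 = $11.39.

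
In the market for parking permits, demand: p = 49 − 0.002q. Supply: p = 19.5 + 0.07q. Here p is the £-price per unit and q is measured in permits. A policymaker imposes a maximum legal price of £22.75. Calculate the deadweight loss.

Competitive equilibrium: 49 − 0.002q = 19.5 + 0.07q → q* = 409.72222, p* = 48.18056.
At the ceiling p = 22.75, quantity supplied = (22.75 − 19.5)/0.07 = 46.42857.
Willingness to pay at q' = 46.42857: 49 − 0.002·46.42857 = 48.90714.
Δq = 409.72222 − 46.42857 = 363.29365; wedge = 48.90714 − 22.75 = 26.15714.
The triangle = ½ × 363.29365 × 26.15714 = £4751.36.

£4751.36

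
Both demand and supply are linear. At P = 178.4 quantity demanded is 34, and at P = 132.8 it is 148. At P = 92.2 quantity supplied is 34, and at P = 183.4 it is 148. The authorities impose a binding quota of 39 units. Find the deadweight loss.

Demand slope = (132.8 − 178.4)/(148 − 34) = −0.4, so P = 192 − 0.4Q.
Supply slope = (183.4 − 92.2)/(148 − 34) = 0.8, so P = 65 + 0.8Q.
Competitive equilibrium: 192 − 0.4Q = 65 + 0.8Q → Q* = 105.8333, P* = 149.6667.
At Q = 39: demand price = 192 − 0.4·39 = 176.4; supply price = 65 + 0.8·39 = 96.2.
ΔQ = 105.8333 − 39 = 66.8333; wedge = 176.4 − 96.2 = 80.2.
Deadweight loss = ½ × 66.8333 × 80.2 = 2680.02.

2680.02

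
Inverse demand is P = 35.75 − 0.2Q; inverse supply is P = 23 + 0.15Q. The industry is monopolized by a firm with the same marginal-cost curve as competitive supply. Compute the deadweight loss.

Competitive equilibrium: 35.75 − 0.2Q = 23 + 0.15Q → Q* = 36.4286, P* = 28.4643.
Marginal revenue: MR = 35.75 − 0.4Q. Set MR = MC: 35.75 − 0.4Q = 23 + 0.15Q → Q_m = 23.1818.
Price P_m = 35.75 − 0.2·23.1818 = 31.1136; MC(Q_m) = 23 + 0.15·23.1818 = 26.4773.
Competitive Q* = 36.4286, so ΔQ = 13.2468; wedge = 31.1136 − 26.4773 = 4.6363.
Welfare loss = ½ × 13.2468 × 4.6363 = 30.71.

30.71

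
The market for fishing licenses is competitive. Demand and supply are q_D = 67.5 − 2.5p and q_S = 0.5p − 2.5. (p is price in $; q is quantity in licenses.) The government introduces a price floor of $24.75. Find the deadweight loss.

$15.05

In inverse form: demand p = 27 − 0.4q, supply p = 5 + 2q.
Competitive equilibrium: 27 − 0.4q = 5 + 2q → q* = 9.1667, p* = 23.3333.
At the floor p = 24.75, quantity demanded = (27 − 24.75)/0.4 = 5.625.
Sellers' marginal cost at q' = 5.625: 5 + 2·5.625 = 16.25.
Δq = 9.1667 − 5.625 = 3.5417; wedge = 24.75 − 16.25 = 8.5.
DWL = ½ × 3.5417 × 8.5 = $15.05.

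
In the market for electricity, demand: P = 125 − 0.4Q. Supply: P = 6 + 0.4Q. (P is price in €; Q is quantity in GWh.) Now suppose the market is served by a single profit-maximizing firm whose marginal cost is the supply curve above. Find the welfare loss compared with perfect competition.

Competitive equilibrium: 125 − 0.4Q = 6 + 0.4Q → Q* = 148.75, P* = 65.5.
Marginal revenue: MR = 125 − 0.8Q. Set MR = MC: 125 − 0.8Q = 6 + 0.4Q → Q_m = 99.1667.
Price P_m = 125 − 0.4·99.1667 = 85.3333; MC(Q_m) = 6 + 0.4·99.1667 = 45.6667.
Competitive Q* = 148.75, so ΔQ = 49.5833; wedge = 85.3333 − 45.6667 = 39.6666.
The triangle = ½ × 49.5833 × 39.6666 = €983.40.

€983.40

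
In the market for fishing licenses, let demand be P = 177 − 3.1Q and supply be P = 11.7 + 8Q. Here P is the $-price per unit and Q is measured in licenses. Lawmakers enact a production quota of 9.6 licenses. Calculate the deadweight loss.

$155.42

Competitive equilibrium: 177 − 3.1Q = 11.7 + 8Q → Q* = 14.8919, P* = 130.8351.
At Q = 9.6: demand price = 177 − 3.1·9.6 = 147.24; supply price = 11.7 + 8·9.6 = 88.5.
ΔQ = 14.8919 − 9.6 = 5.2919; wedge = 147.24 − 88.5 = 58.74.
DWL = ½ × 5.2919 × 58.74 = $155.42.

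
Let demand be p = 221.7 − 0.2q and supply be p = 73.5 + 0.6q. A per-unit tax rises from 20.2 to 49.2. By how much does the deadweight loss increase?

Competitive equilibrium: 221.7 − 0.2q = 73.5 + 0.6q → q* = 185.25, p* = 184.65.
For a per-unit tax t: Δq = t/0.8, so DWL = ½·t·(t/0.8) = t²/1.6.
At t = 20.2: DWL = 255.025. At t = 49.2: DWL = 1512.9.
Increase = 1512.9 − 255.025 = 1257.875.

1257.875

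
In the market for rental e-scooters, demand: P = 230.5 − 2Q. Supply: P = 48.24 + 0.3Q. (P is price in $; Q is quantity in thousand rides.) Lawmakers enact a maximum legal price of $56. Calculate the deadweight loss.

Competitive equilibrium: 230.5 − 2Q = 48.24 + 0.3Q → Q* = 79.24348, P* = 72.01304.
At the ceiling P = 56, quantity supplied = (56 − 48.24)/0.3 = 25.86667.
Willingness to pay at Q' = 25.86667: 230.5 − 2·25.86667 = 178.76666.
ΔQ = 79.24348 − 25.86667 = 53.37681; wedge = 178.76666 − 56 = 122.76666.
DWL = ½ × 53.37681 × 122.76666 = $3276.45 thousand.

$3276.45 thousand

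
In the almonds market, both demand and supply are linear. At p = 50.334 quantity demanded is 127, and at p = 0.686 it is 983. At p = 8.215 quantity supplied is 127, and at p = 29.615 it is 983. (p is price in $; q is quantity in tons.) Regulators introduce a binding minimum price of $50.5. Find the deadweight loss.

Demand slope = (0.686 − 50.334)/(983 − 127) = −0.058, so p = 57.7 − 0.058q.
Supply slope = (29.615 − 8.215)/(983 − 127) = 0.025, so p = 5.04 + 0.025q.
Competitive equilibrium: 57.7 − 0.058q = 5.04 + 0.025q → q* = 634.45783, p* = 20.90145.
At the floor p = 50.5, quantity demanded = (57.7 − 50.5)/0.058 = 124.13793.
Sellers' marginal cost at q' = 124.13793: 5.04 + 0.025·124.13793 = 8.14345.
Δq = 634.45783 − 124.13793 = 510.3199; wedge = 50.5 − 8.14345 = 42.35655.
The triangle = ½ × 510.3199 × 42.35655 = $10807.70.

$10807.70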